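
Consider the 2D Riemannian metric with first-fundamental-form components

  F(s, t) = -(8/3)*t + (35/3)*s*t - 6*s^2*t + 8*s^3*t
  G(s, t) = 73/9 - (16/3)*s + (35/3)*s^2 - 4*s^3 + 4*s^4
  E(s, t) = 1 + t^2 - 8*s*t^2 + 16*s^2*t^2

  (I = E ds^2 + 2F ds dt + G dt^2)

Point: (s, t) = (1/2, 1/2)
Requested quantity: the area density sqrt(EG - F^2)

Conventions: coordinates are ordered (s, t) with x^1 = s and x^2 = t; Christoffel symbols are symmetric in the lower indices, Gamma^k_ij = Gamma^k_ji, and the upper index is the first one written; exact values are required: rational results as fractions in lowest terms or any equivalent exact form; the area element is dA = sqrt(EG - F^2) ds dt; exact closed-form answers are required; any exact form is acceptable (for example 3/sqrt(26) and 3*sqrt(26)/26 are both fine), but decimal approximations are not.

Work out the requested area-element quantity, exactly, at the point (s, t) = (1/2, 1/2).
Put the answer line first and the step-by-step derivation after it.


Answer: sqrt(EG - F^2) = sqrt(301)/6

E = 5/4, F = 4/3, G = 73/9; EG - F^2 = 301/36


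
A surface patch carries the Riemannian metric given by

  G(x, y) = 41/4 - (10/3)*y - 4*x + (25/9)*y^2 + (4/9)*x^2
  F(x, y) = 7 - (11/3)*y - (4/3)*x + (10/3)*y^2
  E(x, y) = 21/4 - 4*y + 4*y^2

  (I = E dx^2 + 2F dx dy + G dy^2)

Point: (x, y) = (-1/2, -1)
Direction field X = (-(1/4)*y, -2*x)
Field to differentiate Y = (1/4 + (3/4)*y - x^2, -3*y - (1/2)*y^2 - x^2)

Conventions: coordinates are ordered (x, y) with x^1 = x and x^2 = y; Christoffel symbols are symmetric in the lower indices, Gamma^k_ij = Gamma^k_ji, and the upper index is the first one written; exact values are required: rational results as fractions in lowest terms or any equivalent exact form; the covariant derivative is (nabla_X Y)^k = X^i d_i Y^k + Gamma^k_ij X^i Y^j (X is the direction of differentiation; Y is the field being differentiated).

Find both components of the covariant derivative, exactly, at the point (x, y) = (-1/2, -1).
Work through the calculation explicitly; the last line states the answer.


E = 53/4, F = 44/3, G = 665/36 at the point
E_x = 0, E_y = -12, F_x = -4/3, F_y = -31/3, G_x = -40/9, G_y = -80/9
EG - F^2 = 1423/48;  g^inv = (48/1423) * [[665/36, -44/3], [-44/3, 53/4]]
first-kind symbols [ij,l] = (1/2)(d_i g_jl + d_j g_il - d_l g_ij): [xx,x] = E_x/2 = 0, [xx,y] = F_x - E_y/2 = 14/3, [xy,x] = E_y/2 = -6, [xy,y] = G_x/2 = -20/9, [yy,x] = F_y - G_x/2 = -73/9, [yy,y] = G_y/2 = -40/9
Gamma^x_ij = (G*[ij,x] - F*[ij,y])/(EG - F^2), Gamma^y_ij = (E*[ij,y] - F*[ij,x])/(EG - F^2)
Gamma_xxx = -9856/4269, Gamma_xxy = -33800/12807, Gamma_xyy = -109700/38421, Gamma_yxx = 2968/1423, Gamma_yxy = 8432/4269, Gamma_yyy = 25952/12807
X = (1/4, 1), Y = (-3/4, 9/4) at the point

Answer: (nabla_X Y)^x = -12797/2846, (nabla_X Y)^y = 11657/5692


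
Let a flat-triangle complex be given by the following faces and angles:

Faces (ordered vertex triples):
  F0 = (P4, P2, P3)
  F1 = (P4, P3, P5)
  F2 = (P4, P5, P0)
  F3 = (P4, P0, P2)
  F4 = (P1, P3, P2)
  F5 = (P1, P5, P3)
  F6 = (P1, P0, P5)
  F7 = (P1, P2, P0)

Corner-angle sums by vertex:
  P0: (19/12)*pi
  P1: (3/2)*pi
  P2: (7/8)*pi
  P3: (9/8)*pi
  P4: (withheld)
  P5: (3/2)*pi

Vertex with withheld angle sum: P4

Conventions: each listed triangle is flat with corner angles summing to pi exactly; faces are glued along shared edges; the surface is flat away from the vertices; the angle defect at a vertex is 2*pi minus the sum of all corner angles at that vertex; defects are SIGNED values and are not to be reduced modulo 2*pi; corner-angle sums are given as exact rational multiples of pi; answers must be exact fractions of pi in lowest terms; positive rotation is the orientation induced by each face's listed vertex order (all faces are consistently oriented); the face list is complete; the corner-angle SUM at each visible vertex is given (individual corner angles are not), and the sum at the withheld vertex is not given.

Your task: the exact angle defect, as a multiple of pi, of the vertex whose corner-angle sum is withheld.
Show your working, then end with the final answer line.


V = 6, E = 12, F = 8; chi = V - E + F = 2
Gauss-Bonnet: total defect = 2*pi*chi = 4*pi; visible defects sum to (41/12)*pi

Answer: defect(P4) = (7/12)*pi


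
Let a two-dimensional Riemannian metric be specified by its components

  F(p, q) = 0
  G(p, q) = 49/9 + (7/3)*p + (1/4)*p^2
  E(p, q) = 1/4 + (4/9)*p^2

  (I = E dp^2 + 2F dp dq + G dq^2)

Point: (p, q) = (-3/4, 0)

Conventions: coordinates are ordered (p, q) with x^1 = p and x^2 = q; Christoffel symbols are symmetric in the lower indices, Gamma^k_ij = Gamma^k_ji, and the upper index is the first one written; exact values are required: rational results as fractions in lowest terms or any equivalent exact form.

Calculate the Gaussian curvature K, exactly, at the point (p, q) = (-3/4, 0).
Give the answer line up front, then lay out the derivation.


Answer: K = -16/47

E = 1/2, F = 0, G = 2209/576, EG - F^2 = 2209/1152 at the point
E_p = -2/3, E_q = 0, F_p = 0, F_q = 0, G_p = 47/24, G_q = 0
E_qq = 0, F_pq = 0, G_pp = 1/2
Using the Brioschi determinant formula for K from the metric derivatives:
M1 = [[-E_qq/2 + F_pq - G_pp/2, E_p/2, F_p - E_q/2], [F_q - G_p/2, E, F], [G_q/2, F, G]] = [[-1/4, -1/3, 0], [-47/48, 1/2, 0], [0, 0, 2209/576]]; det M1 = -143585/82944
M2 = [[0, E_q/2, G_p/2], [E_q/2, E, F], [G_p/2, F, G]] = [[0, 0, 47/48], [0, 1/2, 0], [47/48, 0, 2209/576]]; det M2 = -2209/4608
det M1 - det M2 = -103823/82944; K = -103823/82944 / (2209/1152)^2 = -16/47


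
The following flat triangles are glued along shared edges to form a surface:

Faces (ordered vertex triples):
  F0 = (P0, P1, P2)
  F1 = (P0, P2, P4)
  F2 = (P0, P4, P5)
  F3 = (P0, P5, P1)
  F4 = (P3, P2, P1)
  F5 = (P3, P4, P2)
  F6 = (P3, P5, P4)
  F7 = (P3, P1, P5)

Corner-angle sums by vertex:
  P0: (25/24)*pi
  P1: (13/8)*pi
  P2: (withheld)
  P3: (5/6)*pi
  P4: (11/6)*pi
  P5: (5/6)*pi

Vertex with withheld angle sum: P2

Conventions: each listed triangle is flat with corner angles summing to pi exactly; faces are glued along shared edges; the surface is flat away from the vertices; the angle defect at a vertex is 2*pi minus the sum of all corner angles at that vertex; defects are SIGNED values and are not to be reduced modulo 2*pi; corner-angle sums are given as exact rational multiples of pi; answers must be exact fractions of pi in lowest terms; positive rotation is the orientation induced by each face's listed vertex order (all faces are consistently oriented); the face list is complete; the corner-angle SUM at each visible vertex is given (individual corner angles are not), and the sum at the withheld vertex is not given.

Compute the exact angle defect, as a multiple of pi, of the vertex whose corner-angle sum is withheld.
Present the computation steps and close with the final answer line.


V = 6, E = 12, F = 8; chi = V - E + F = 2
Gauss-Bonnet: total defect = 2*pi*chi = 4*pi; visible defects sum to (23/6)*pi

Answer: defect(P2) = pi/6


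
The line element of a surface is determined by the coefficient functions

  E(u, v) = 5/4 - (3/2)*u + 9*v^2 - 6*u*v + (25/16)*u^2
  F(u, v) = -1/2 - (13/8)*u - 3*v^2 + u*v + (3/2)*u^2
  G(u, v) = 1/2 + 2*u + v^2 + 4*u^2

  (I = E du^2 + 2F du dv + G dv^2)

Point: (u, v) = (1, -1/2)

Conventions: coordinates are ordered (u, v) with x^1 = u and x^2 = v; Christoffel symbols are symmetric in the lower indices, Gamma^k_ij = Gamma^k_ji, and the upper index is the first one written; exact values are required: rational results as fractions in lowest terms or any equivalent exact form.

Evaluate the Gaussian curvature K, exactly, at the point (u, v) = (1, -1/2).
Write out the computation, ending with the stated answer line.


E = 105/16, F = -15/8, G = 27/4, EG - F^2 = 1305/32 at the point
E_u = 37/8, E_v = -15, F_u = 7/8, F_v = 4, G_u = 10, G_v = -1
E_vv = 18, F_uv = 1, G_uu = 8
Evaluate Brioschi's two determinant matrices M1, M2 and divide by (EG - F^2)^2.
M1 = [[-E_vv/2 + F_uv - G_uu/2, E_u/2, F_u - E_v/2], [F_v - G_u/2, E, F], [G_v/2, F, G]] = [[-12, 37/16, 67/8], [-1, 105/16, -15/8], [-1/2, -15/8, 27/4]]; det M1 = -54837/128
M2 = [[0, E_v/2, G_u/2], [E_v/2, E, F], [G_u/2, F, G]] = [[0, -15/2, 5], [-15/2, 105/16, -15/8], [5, -15/8, 27/4]]; det M2 = -3225/8
det M1 - det M2 = -3237/128; K = -3237/128 / (1305/32)^2 = -8632/567675

Answer: K = -8632/567675


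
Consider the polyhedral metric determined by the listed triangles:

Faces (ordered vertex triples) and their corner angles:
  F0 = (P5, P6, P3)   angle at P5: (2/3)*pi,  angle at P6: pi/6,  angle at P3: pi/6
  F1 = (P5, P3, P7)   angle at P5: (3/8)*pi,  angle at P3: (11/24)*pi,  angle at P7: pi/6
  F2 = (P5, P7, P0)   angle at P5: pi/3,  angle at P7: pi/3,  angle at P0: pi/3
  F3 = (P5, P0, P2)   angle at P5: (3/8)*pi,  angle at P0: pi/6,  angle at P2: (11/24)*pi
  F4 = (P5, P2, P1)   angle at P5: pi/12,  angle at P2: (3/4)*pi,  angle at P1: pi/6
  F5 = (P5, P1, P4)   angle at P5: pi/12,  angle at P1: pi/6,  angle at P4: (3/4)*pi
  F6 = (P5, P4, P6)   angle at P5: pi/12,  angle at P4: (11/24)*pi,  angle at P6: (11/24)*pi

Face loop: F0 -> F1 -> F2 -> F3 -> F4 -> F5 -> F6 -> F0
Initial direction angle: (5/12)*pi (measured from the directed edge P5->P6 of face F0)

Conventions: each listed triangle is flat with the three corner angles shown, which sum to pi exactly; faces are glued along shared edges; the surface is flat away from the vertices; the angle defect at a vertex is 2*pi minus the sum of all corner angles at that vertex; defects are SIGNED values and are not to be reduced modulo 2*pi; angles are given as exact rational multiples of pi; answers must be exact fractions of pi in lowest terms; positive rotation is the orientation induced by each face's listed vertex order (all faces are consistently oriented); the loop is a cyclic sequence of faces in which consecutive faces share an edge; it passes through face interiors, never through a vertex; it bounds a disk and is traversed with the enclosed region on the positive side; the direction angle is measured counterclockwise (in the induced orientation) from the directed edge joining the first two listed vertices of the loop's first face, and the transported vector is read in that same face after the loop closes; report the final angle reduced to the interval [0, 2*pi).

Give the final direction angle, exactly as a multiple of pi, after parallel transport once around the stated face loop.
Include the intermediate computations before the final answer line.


enclosed vertex P5: corner angles sum to 2*pi, defect = 2*pi - 2*pi = 0
holonomy = initial angle + sum of enclosed defects (mod 2*pi), positive in the induced orientation
final angle = (5/12)*pi + 0 = (5/12)*pi (mod 2*pi)

Answer: final direction angle = (5/12)*pi


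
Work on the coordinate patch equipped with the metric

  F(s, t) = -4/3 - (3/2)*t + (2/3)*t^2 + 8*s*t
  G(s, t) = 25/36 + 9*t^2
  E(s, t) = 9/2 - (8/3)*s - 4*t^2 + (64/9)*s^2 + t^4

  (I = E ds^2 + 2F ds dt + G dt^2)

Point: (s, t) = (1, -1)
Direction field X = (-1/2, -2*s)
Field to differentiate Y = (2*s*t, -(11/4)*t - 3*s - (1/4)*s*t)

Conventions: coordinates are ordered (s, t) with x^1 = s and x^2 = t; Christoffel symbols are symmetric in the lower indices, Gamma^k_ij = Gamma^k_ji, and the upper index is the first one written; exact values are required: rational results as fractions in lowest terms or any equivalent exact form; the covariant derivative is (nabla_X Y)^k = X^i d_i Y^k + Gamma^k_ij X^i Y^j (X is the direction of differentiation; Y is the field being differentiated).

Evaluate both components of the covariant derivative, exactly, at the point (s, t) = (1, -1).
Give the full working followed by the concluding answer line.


E = 107/18, F = -43/6, G = 349/36 at the point
E_s = 104/9, E_t = 4, F_s = -8, F_t = 31/6, G_s = 0, G_t = -18
EG - F^2 = 4061/648;  g^inv = (648/4061) * [[349/36, 43/6], [43/6, 107/18]]
first-kind symbols [ij,l] = (1/2)(d_i g_jl + d_j g_il - d_l g_ij): [ss,s] = E_s/2 = 52/9, [ss,t] = F_s - E_t/2 = -10, [st,s] = E_t/2 = 2, [st,t] = G_s/2 = 0, [tt,s] = F_t - G_s/2 = 31/6, [tt,t] = G_t/2 = -9
Gamma^s_ij = (G*[ij,s] - F*[ij,t])/(EG - F^2), Gamma^t_ij = (E*[ij,t] - F*[ij,s])/(EG - F^2)
Gamma_sss = -10144/4061, Gamma_sst = 12564/4061, Gamma_stt = -9339/4061, Gamma_tss = -11688/4061, Gamma_tst = 9288/4061, Gamma_ttt = -10674/4061
X = (-1/2, -2), Y = (-2, 0) at the point

Answer: (nabla_X Y)^s = 27929/4061, (nabla_X Y)^t = 443311/32488


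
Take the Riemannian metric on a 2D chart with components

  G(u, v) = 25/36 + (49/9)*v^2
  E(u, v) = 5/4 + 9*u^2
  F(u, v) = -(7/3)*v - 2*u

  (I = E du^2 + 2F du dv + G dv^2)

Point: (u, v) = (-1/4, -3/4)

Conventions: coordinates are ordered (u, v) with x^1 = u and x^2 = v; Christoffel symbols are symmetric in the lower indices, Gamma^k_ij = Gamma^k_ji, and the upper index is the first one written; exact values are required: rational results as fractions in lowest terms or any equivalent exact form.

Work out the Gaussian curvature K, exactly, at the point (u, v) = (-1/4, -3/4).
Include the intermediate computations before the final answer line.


E = 29/16, F = 9/4, G = 541/144, EG - F^2 = 4025/2304 at the point
E_u = -9/2, E_v = 0, F_u = -2, F_v = -7/3, G_u = 0, G_v = -49/6
E_vv = 0, F_uv = 0, G_uu = 0
Evaluate Brioschi's two determinant matrices M1, M2 and divide by (EG - F^2)^2.
M1 = [[-E_vv/2 + F_uv - G_uu/2, E_u/2, F_u - E_v/2], [F_v - G_u/2, E, F], [G_v/2, F, G]] = [[0, -9/4, -2], [-7/3, 29/16, 9/4], [-49/12, 9/4, 541/144]]; det M1 = -161/48
M2 = [[0, E_v/2, G_u/2], [E_v/2, E, F], [G_u/2, F, G]] = [[0, 0, 0], [0, 29/16, 9/4], [0, 9/4, 541/144]]; det M2 = 0
det M1 - det M2 = -161/48; K = -161/48 / (4025/2304)^2 = -110592/100625

Answer: K = -110592/100625


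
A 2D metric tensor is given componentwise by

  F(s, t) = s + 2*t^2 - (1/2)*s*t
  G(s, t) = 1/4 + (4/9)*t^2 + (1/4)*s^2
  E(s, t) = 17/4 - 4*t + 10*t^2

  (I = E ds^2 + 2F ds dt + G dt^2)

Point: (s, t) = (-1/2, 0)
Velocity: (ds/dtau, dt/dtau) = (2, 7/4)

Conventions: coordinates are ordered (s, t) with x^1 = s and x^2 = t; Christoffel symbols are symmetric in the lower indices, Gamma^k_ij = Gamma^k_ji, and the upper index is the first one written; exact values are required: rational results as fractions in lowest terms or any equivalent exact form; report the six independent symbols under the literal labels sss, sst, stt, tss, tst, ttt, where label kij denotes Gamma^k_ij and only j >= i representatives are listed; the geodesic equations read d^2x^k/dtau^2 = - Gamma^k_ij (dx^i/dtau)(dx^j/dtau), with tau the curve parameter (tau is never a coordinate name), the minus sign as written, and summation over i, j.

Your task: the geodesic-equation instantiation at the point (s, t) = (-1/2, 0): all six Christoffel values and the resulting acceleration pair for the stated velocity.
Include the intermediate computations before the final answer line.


E = 17/4, F = -1/2, G = 5/16 at the point
E_s = 0, E_t = -4, F_s = 1, F_t = 1/4, G_s = -1/4, G_t = 0
EG - F^2 = 69/64;  g^inv = (64/69) * [[5/16, 1/2], [1/2, 17/4]]
first-kind symbols [ij,l] = (1/2)(d_i g_jl + d_j g_il - d_l g_ij): [ss,s] = E_s/2 = 0, [ss,t] = F_s - E_t/2 = 3, [st,s] = E_t/2 = -2, [st,t] = G_s/2 = -1/8, [tt,s] = F_t - G_s/2 = 3/8, [tt,t] = G_t/2 = 0
Gamma^s_ij = (G*[ij,s] - F*[ij,t])/(EG - F^2), Gamma^t_ij = (E*[ij,t] - F*[ij,s])/(EG - F^2)
Gamma_sss = 32/23, Gamma_sst = -44/69, Gamma_stt = 5/46, Gamma_tss = 272/23, Gamma_tst = -98/69, Gamma_ttt = 4/23
d^2s/dtau^2 = -(Gamma_sss*(2)^2 + 2*Gamma_sst*(2)*(7/4) + Gamma_stt*(7/4)^2) = -3167/2208
d^2t/dtau^2 = -(Gamma_tss*(2)^2 + 2*Gamma_tst*(2)*(7/4) + Gamma_ttt*(7/4)^2) = -10459/276

Answer: Gamma_sss = 32/23, Gamma_sst = -44/69, Gamma_stt = 5/46, Gamma_tss = 272/23, Gamma_tst = -98/69, Gamma_ttt = 4/23; accelerations (d^2s/dtau^2, d^2t/dtau^2) = (-3167/2208, -10459/276)


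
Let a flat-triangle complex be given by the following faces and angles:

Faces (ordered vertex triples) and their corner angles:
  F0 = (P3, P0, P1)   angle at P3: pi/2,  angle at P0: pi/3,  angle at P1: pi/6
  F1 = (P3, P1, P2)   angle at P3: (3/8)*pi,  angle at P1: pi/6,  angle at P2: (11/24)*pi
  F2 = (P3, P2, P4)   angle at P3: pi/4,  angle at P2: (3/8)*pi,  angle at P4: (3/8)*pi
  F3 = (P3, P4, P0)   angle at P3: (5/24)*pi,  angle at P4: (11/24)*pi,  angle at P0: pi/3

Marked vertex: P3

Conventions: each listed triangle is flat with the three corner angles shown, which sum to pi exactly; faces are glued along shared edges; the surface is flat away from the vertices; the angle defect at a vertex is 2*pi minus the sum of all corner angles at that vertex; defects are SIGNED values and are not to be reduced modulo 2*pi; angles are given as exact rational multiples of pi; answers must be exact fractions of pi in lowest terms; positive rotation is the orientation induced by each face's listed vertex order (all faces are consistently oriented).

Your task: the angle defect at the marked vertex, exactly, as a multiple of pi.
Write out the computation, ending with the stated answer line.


Sum of corner angles at P3: (4/3)*pi
defect = 2*pi - (4/3)*pi

Answer: defect(P3) = (2/3)*pi


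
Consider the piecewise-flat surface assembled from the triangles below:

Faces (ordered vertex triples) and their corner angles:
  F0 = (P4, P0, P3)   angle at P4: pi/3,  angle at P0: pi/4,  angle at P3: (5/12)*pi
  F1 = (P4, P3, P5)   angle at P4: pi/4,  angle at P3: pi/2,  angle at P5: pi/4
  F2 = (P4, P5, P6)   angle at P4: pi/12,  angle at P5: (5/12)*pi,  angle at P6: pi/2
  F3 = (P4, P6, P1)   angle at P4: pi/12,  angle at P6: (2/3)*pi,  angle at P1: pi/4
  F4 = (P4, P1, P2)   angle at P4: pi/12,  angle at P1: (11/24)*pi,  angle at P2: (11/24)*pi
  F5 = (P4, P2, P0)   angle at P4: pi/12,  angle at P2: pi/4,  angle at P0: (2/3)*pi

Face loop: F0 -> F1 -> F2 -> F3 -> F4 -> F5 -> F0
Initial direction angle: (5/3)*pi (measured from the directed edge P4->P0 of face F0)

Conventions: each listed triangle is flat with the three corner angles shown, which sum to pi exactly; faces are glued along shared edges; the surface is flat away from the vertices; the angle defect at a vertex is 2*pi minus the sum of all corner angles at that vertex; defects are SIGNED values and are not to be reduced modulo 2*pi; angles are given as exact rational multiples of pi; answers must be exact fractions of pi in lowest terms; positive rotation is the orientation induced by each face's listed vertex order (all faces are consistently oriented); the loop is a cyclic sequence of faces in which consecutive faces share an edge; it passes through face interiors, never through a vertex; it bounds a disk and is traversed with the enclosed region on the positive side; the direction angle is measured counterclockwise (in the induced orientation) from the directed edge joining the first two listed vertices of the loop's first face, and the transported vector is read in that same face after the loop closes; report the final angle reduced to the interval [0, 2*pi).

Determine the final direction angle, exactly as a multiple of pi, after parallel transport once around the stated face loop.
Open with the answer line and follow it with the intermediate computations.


Answer: final direction angle = (3/4)*pi

enclosed vertex P4: corner angles sum to (11/12)*pi, defect = 2*pi - (11/12)*pi = (13/12)*pi
holonomy = initial angle + sum of enclosed defects (mod 2*pi), positive in the induced orientation
final angle = (5/3)*pi + (13/12)*pi = (3/4)*pi (mod 2*pi)


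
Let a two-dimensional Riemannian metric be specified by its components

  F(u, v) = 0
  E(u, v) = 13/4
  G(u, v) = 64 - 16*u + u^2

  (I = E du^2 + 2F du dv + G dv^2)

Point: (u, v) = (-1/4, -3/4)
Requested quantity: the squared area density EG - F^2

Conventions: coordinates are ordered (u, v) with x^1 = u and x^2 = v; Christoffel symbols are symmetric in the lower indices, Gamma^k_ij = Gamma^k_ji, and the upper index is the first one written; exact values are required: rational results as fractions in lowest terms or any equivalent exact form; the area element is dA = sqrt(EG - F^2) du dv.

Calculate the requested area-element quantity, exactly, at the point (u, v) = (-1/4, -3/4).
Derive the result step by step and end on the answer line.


E = 13/4, F = 0, G = 1089/16; EG - F^2 = 14157/64

Answer: EG - F^2 = 14157/64


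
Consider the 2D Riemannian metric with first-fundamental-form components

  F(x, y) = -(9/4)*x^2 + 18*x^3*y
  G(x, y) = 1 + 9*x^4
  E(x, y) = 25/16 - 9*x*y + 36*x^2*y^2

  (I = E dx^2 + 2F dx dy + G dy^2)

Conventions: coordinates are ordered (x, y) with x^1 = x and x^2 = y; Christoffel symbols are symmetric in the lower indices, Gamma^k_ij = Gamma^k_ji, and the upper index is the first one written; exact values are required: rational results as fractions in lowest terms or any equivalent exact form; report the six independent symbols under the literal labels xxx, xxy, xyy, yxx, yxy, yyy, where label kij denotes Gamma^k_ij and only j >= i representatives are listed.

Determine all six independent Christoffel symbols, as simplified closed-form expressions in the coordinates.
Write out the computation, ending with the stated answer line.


E = 25/16 - 9*x*y + 36*x^2*y^2; F = -(9/4)*x^2 + 18*x^3*y; G = 1 + 9*x^4
Gamma^k_ij = (1/2) g^{kl} (d_i g_jl + d_j g_il - d_l g_ij), with g^inv = (1/(EG-F^2)) [[G, -F], [-F, E]]
first partials: E_x = -9*y + 72*x*y^2, E_y = -9*x + 72*x^2*y, F_x = -(9/2)*x + 54*x^2*y, F_y = 18*x^3, G_x = 36*x^3, G_y = 0
D = EG - F^2 = 25/16 - 9*x*y + 36*x^2*y^2 + 9*x^4
expanded: Gamma^x_xx = (G E_x - 2F F_x + F E_y)/(2D), Gamma^x_xy = (G E_y - F G_x)/(2D), Gamma^x_yy = (2G F_y - G G_x - F G_y)/(2D), Gamma^y_xx = (2E F_x - E E_y - F E_x)/(2D), Gamma^y_xy = (E G_x - F E_y)/(2D), Gamma^y_yy = (E G_y - 2F F_y + F G_x)/(2D); substitute and cancel common factors

Answer: Gamma_xxx = (576*x*y^2 - 72*y)/(144*x^4 + 576*x^2*y^2 - 144*x*y + 25), Gamma_xxy = (576*x^2*y - 72*x)/(144*x^4 + 576*x^2*y^2 - 144*x*y + 25), Gamma_xyy = 0, Gamma_yxx = 288*x^2*y/(144*x^4 + 576*x^2*y^2 - 144*x*y + 25), Gamma_yxy = 288*x^3/(144*x^4 + 576*x^2*y^2 - 144*x*y + 25), Gamma_yyy = 0


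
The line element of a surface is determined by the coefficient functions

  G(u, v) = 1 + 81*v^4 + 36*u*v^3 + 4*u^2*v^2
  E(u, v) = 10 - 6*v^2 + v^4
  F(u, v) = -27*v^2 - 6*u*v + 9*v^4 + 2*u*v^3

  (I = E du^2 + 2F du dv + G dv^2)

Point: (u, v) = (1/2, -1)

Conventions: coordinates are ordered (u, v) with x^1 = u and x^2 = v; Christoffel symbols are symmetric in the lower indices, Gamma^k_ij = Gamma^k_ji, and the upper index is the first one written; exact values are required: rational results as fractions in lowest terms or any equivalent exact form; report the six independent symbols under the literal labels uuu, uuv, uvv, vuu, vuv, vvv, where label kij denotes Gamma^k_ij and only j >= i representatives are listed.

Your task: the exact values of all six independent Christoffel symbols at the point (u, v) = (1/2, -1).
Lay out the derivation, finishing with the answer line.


E = 5, F = -16, G = 65 at the point
E_u = 0, E_v = 8, F_u = 4, F_v = 18, G_u = -32, G_v = -272
EG - F^2 = 69;  g^inv = (1/69) * [[65, 16], [16, 5]]
first-kind symbols [ij,l] = (1/2)(d_i g_jl + d_j g_il - d_l g_ij): [uu,u] = E_u/2 = 0, [uu,v] = F_u - E_v/2 = 0, [uv,u] = E_v/2 = 4, [uv,v] = G_u/2 = -16, [vv,u] = F_v - G_u/2 = 34, [vv,v] = G_v/2 = -136
Gamma^u_ij = (G*[ij,u] - F*[ij,v])/(EG - F^2), Gamma^v_ij = (E*[ij,v] - F*[ij,u])/(EG - F^2)

Answer: Gamma_uuu = 0, Gamma_uuv = 4/69, Gamma_uvv = 34/69, Gamma_vuu = 0, Gamma_vuv = -16/69, Gamma_vvv = -136/69


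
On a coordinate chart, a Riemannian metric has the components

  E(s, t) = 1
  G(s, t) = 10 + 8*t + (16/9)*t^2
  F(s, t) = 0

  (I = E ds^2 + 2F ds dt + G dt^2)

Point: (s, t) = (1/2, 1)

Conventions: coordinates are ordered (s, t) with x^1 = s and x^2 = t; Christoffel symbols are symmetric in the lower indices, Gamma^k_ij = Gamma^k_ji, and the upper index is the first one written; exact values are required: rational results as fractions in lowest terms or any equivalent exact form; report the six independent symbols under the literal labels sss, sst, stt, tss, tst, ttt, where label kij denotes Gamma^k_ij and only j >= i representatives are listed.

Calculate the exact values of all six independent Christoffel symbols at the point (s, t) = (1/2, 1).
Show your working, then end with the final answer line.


E = 1, F = 0, G = 178/9 at the point
E_s = 0, E_t = 0, F_s = 0, F_t = 0, G_s = 0, G_t = 104/9
EG - F^2 = 178/9;  g^inv = (9/178) * [[178/9, 0], [0, 1]]
first-kind symbols [ij,l] = (1/2)(d_i g_jl + d_j g_il - d_l g_ij): [ss,s] = E_s/2 = 0, [ss,t] = F_s - E_t/2 = 0, [st,s] = E_t/2 = 0, [st,t] = G_s/2 = 0, [tt,s] = F_t - G_s/2 = 0, [tt,t] = G_t/2 = 52/9
Gamma^s_ij = (G*[ij,s] - F*[ij,t])/(EG - F^2), Gamma^t_ij = (E*[ij,t] - F*[ij,s])/(EG - F^2)

Answer: Gamma_sss = 0, Gamma_sst = 0, Gamma_stt = 0, Gamma_tss = 0, Gamma_tst = 0, Gamma_ttt = 26/89


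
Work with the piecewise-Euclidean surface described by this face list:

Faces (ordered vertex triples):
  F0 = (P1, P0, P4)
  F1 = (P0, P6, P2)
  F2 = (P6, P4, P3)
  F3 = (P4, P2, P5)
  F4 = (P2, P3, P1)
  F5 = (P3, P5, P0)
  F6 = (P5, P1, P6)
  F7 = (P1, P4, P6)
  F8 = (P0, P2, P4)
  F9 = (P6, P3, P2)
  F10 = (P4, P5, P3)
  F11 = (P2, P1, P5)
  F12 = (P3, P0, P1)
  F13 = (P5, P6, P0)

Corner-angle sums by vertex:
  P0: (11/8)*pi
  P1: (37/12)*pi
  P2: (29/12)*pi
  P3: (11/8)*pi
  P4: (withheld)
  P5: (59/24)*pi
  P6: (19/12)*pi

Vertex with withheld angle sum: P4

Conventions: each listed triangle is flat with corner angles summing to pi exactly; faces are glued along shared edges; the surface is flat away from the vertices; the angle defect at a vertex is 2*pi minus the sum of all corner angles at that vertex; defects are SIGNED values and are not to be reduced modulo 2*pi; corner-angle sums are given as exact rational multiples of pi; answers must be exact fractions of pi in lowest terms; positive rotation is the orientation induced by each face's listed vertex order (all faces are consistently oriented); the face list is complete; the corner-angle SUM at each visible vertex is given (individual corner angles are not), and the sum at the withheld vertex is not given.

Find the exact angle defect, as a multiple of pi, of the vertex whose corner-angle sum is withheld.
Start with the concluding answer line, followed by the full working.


Answer: defect(P4) = (7/24)*pi

V = 7, E = 21, F = 14; chi = V - E + F = 0
Gauss-Bonnet: total defect = 2*pi*chi = 0; visible defects sum to (-7/24)*pi


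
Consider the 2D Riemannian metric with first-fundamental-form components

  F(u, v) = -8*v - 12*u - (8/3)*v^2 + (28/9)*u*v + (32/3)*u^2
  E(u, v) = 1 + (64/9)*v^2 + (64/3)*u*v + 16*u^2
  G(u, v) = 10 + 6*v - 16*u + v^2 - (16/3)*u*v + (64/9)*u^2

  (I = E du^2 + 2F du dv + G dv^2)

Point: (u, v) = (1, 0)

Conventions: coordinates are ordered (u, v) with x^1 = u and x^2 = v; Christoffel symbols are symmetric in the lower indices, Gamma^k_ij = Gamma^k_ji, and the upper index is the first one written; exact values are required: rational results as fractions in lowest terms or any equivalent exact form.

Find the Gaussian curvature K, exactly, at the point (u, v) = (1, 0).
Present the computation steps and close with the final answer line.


E = 17, F = -4/3, G = 10/9, EG - F^2 = 154/9 at the point
E_u = 32, E_v = 64/3, F_u = 28/3, F_v = -44/9, G_u = -16/9, G_v = 2/3
E_vv = 128/9, F_uv = 28/9, G_uu = 128/9
Compute both Brioschi determinants and normalise by (EG - F^2)^2.
M1 = [[-E_vv/2 + F_uv - G_uu/2, E_u/2, F_u - E_v/2], [F_v - G_u/2, E, F], [G_v/2, F, G]] = [[-100/9, 16, -4/3], [-4, 17, -4/3], [1/3, -4/3, 10/9]]; det M1 = -10180/81
M2 = [[0, E_v/2, G_u/2], [E_v/2, E, F], [G_u/2, F, G]] = [[0, 32/3, -8/9], [32/3, 17, -4/3], [-8/9, -4/3, 10/9]]; det M2 = -9280/81
det M1 - det M2 = -100/9; K = -100/9 / (154/9)^2 = -225/5929

Answer: K = -225/5929


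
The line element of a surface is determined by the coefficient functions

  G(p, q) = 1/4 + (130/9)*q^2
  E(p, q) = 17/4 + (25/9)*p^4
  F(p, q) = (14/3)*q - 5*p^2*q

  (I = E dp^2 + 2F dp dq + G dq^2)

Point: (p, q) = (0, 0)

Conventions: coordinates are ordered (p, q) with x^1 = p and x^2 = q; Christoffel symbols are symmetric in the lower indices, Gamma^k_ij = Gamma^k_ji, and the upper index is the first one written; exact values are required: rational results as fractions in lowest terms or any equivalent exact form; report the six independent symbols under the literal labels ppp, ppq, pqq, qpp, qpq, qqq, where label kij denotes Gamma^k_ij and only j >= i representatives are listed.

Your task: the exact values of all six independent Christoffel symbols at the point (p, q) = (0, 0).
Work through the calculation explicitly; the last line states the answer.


E = 17/4, F = 0, G = 1/4 at the point
E_p = 0, E_q = 0, F_p = 0, F_q = 14/3, G_p = 0, G_q = 0
EG - F^2 = 17/16;  g^inv = (16/17) * [[1/4, 0], [0, 17/4]]
first-kind symbols [ij,l] = (1/2)(d_i g_jl + d_j g_il - d_l g_ij): [pp,p] = E_p/2 = 0, [pp,q] = F_p - E_q/2 = 0, [pq,p] = E_q/2 = 0, [pq,q] = G_p/2 = 0, [qq,p] = F_q - G_p/2 = 14/3, [qq,q] = G_q/2 = 0
Gamma^p_ij = (G*[ij,p] - F*[ij,q])/(EG - F^2), Gamma^q_ij = (E*[ij,q] - F*[ij,p])/(EG - F^2)

Answer: Gamma_ppp = 0, Gamma_ppq = 0, Gamma_pqq = 56/51, Gamma_qpp = 0, Gamma_qpq = 0, Gamma_qqq = 0


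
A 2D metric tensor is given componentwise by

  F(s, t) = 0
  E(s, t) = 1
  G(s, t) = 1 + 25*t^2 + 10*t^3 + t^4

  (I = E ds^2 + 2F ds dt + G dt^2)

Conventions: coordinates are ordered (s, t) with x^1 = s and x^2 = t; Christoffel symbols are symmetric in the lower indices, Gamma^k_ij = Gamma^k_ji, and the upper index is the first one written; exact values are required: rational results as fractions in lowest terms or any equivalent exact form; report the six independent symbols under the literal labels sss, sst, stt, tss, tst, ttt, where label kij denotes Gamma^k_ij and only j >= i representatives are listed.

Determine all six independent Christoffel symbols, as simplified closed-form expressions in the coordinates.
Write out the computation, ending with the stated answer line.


E = 1; F = 0; G = 1 + 25*t^2 + 10*t^3 + t^4
Gamma^k_ij = (1/2) g^{kl} (d_i g_jl + d_j g_il - d_l g_ij), with g^inv = (1/(EG-F^2)) [[G, -F], [-F, E]]
first partials: E_s = 0, E_t = 0, F_s = 0, F_t = 0, G_s = 0, G_t = 50*t + 30*t^2 + 4*t^3
D = EG - F^2 = 1 + 25*t^2 + 10*t^3 + t^4
expanded: Gamma^s_ss = (G E_s - 2F F_s + F E_t)/(2D), Gamma^s_st = (G E_t - F G_s)/(2D), Gamma^s_tt = (2G F_t - G G_s - F G_t)/(2D), Gamma^t_ss = (2E F_s - E E_t - F E_s)/(2D), Gamma^t_st = (E G_s - F E_t)/(2D), Gamma^t_tt = (E G_t - 2F F_t + F G_s)/(2D); substitute and cancel common factors

Answer: Gamma_sss = 0, Gamma_sst = 0, Gamma_stt = 0, Gamma_tss = 0, Gamma_tst = 0, Gamma_ttt = (2*t^3 + 15*t^2 + 25*t)/(t^4 + 10*t^3 + 25*t^2 + 1)


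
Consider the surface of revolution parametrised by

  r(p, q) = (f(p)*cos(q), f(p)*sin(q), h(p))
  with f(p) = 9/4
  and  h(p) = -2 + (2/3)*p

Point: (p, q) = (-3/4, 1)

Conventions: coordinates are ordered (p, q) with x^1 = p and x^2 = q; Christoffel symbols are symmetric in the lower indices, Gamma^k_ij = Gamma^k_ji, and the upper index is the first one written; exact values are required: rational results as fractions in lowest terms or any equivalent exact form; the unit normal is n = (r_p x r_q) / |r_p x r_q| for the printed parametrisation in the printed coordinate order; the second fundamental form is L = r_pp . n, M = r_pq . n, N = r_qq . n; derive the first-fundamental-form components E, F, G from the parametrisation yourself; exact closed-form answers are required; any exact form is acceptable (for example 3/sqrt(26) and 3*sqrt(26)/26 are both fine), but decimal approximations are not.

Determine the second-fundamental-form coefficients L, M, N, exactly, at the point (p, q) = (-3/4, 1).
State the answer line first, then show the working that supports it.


Answer: L = 0, M = 0, N = 9/4

f = 9/4, f' = 0, f'' = 0, h' = 2/3, h'' = 0
E = 4/9, F = 0, G = 81/16; answer radicand W^2 = 4/9
unnormalised second-form numerators: l = 0, m = 0, n = 3/2; L = l/sqrt(4/9), and similarly M = m/sqrt(W^2), N = n/sqrt(W^2)


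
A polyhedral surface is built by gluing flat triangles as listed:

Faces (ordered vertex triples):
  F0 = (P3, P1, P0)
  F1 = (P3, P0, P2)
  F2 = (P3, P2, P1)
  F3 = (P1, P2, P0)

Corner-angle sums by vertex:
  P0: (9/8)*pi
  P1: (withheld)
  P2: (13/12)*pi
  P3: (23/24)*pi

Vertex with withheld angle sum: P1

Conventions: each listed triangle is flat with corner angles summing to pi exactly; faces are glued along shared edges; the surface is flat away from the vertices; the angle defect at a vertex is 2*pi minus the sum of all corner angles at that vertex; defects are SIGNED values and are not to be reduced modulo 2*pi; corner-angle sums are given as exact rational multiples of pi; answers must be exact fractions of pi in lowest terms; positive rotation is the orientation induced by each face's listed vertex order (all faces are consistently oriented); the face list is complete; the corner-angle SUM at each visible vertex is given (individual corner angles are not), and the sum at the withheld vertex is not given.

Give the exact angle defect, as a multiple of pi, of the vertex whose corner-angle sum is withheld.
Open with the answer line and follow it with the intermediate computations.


Answer: defect(P1) = (7/6)*pi

V = 4, E = 6, F = 4; chi = V - E + F = 2
Gauss-Bonnet: total defect = 2*pi*chi = 4*pi; visible defects sum to (17/6)*pi


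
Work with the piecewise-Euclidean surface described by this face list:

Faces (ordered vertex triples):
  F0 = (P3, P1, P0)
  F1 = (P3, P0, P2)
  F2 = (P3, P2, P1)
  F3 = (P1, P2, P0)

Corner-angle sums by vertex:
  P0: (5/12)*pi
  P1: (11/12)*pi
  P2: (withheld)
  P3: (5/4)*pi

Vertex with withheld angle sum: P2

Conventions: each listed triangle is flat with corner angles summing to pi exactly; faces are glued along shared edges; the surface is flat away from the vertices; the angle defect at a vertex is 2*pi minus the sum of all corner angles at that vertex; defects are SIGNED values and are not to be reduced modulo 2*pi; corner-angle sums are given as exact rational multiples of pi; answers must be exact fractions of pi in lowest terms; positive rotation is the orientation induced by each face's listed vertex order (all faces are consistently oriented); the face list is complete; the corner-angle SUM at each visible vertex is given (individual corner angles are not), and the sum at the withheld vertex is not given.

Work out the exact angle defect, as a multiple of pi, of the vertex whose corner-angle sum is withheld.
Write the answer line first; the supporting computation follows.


Answer: defect(P2) = (7/12)*pi

V = 4, E = 6, F = 4; chi = V - E + F = 2
Gauss-Bonnet: total defect = 2*pi*chi = 4*pi; visible defects sum to (41/12)*pi


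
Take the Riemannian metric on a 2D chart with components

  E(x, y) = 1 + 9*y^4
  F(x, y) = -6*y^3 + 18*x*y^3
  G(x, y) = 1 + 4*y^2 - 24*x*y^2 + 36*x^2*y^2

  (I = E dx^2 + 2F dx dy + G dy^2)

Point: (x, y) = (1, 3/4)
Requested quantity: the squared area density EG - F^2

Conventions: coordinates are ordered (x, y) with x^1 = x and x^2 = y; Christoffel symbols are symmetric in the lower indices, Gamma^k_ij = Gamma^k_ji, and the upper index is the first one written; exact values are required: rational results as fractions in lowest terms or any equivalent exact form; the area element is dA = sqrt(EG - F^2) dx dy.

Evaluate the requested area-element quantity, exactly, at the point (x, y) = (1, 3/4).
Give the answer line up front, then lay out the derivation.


Answer: EG - F^2 = 3289/256

E = 985/256, F = 81/16, G = 10; EG - F^2 = 3289/256


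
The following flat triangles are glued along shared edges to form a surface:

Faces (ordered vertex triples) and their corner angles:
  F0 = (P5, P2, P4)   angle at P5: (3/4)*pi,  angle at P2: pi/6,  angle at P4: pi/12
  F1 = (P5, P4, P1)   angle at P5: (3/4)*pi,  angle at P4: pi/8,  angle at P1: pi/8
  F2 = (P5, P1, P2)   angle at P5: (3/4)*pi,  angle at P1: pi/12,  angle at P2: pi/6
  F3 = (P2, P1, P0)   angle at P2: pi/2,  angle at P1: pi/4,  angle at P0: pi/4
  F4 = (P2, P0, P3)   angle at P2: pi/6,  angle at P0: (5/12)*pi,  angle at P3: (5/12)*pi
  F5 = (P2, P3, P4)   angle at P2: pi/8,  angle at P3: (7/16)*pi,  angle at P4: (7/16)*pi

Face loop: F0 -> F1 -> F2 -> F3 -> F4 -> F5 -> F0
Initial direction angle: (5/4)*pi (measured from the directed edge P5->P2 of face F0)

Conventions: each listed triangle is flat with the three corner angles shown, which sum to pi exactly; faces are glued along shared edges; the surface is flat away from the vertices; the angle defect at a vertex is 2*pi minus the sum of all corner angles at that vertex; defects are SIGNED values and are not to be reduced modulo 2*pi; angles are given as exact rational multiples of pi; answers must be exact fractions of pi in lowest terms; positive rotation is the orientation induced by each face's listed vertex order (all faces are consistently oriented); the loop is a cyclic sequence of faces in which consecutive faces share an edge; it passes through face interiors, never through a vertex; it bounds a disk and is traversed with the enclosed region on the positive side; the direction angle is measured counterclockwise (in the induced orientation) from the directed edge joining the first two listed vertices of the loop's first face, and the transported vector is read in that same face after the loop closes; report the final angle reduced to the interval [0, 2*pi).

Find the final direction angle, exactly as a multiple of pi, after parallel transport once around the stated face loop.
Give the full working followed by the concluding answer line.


enclosed vertex P2: corner angles sum to (9/8)*pi, defect = 2*pi - (9/8)*pi = (7/8)*pi
enclosed vertex P5: corner angles sum to (9/4)*pi, defect = 2*pi - (9/4)*pi = -pi/4
the final direction is the initial angle plus the enclosed defects, taken mod 2*pi in the induced orientation
final angle = (5/4)*pi + (5/8)*pi = (15/8)*pi (mod 2*pi)

Answer: final direction angle = (15/8)*pi


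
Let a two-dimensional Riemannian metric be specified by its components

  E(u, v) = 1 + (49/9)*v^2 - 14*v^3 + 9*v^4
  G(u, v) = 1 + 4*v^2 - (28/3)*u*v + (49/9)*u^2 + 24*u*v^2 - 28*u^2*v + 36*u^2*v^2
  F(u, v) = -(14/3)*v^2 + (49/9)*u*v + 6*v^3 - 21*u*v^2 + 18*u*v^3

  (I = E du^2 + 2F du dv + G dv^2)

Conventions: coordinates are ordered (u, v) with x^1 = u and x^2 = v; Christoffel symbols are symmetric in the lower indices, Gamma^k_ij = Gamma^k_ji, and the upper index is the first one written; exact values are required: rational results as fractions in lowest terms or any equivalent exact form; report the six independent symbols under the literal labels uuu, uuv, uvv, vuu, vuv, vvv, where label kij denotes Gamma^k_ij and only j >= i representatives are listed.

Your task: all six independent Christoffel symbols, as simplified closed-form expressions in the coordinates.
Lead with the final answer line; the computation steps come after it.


Answer: Gamma_uuu = 0, Gamma_uuv = (162*v^3 - 189*v^2 + 49*v)/(324*u^2*v^2 - 252*u^2*v + 49*u^2 + 216*u*v^2 - 84*u*v + 81*v^4 - 126*v^3 + 85*v^2 + 9), Gamma_uvv = (162*u*v^2 - 126*u*v + 54*v^2 - 42*v)/(324*u^2*v^2 - 252*u^2*v + 49*u^2 + 216*u*v^2 - 84*u*v + 81*v^4 - 126*v^3 + 85*v^2 + 9), Gamma_vuu = 0, Gamma_vuv = (324*u*v^2 - 252*u*v + 49*u + 108*v^2 - 42*v)/(324*u^2*v^2 - 252*u^2*v + 49*u^2 + 216*u*v^2 - 84*u*v + 81*v^4 - 126*v^3 + 85*v^2 + 9), Gamma_vvv = (324*u^2*v - 126*u^2 + 216*u*v - 42*u + 36*v)/(324*u^2*v^2 - 252*u^2*v + 49*u^2 + 216*u*v^2 - 84*u*v + 81*v^4 - 126*v^3 + 85*v^2 + 9)

E = 1 + (49/9)*v^2 - 14*v^3 + 9*v^4; F = -(14/3)*v^2 + (49/9)*u*v + 6*v^3 - 21*u*v^2 + 18*u*v^3; G = 1 + 4*v^2 - (28/3)*u*v + (49/9)*u^2 + 24*u*v^2 - 28*u^2*v + 36*u^2*v^2
Gamma^k_ij = (1/2) g^{kl} (d_i g_jl + d_j g_il - d_l g_ij), with g^inv = (1/(EG-F^2)) [[G, -F], [-F, E]]
first partials: E_u = 0, E_v = (98/9)*v - 42*v^2 + 36*v^3, F_u = (49/9)*v - 21*v^2 + 18*v^3, F_v = -(28/3)*v + (49/9)*u + 18*v^2 - 42*u*v + 54*u*v^2, G_u = -(28/3)*v + (98/9)*u + 24*v^2 - 56*u*v + 72*u*v^2, G_v = 8*v - (28/3)*u + 48*u*v - 28*u^2 + 72*u^2*v
D = EG - F^2 = 1 + (85/9)*v^2 - (28/3)*u*v + (49/9)*u^2 - 14*v^3 + 24*u*v^2 - 28*u^2*v + 9*v^4 + 36*u^2*v^2
expanded: Gamma^u_uu = (G E_u - 2F F_u + F E_v)/(2D), Gamma^u_uv = (G E_v - F G_u)/(2D), Gamma^u_vv = (2G F_v - G G_u - F G_v)/(2D), Gamma^v_uu = (2E F_u - E E_v - F E_u)/(2D), Gamma^v_uv = (E G_u - F E_v)/(2D), Gamma^v_vv = (E G_v - 2F F_v + F G_u)/(2D); substitute and cancel common factors
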